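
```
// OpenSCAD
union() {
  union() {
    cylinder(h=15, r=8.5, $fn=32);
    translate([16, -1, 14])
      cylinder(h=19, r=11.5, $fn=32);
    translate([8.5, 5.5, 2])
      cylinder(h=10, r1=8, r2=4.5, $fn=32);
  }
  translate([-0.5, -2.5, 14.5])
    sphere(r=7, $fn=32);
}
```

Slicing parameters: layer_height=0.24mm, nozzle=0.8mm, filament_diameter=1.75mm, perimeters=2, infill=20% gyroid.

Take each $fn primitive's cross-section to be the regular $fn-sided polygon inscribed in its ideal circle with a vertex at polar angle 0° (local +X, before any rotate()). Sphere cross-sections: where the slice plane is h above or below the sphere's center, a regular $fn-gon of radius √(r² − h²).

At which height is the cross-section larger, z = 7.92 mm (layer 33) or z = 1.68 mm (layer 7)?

Layer 33 (z = 7.92): the cylinder: section is a regular 32-gon, circumradius r=8.5 (area = (32/2)·8.500²·sin(360°/32) = 225.52 mm²); the cylinder at (16, -1) does not reach this height (z outside [14, 33]); the cone at (8.5, 5.5) contributes a regular 32-gon of circumradius 5.928 (interpolated between r1=8 and r2=4.5 at t=0.592) (area = (32/2)·5.928²·sin(360°/32) = 109.69 mm²); Combining (union): the regions partially overlap — summed areas 335.22 mm² minus the doubly-counted overlap 29.25 mm² gives 305.96 mm² — area = 305.96 mm²; the sphere at (-0.5, -2.5): section is a regular 32-gon, circumradius = √(r²−h²) = √(7²−6.58²) = 2.388 (area = (32/2)·2.388²·sin(360°/32) = 17.80 mm²); Merging all regions: the r=7 sphere at (-0.5, -2.5) lies entirely inside the result so far, so the union is just the result so far — area = 305.96 mm². So its area = 305.96 mm². Layer 7 (z = 1.68): the cylinder: section is a regular 32-gon, circumradius r=8.5 (area = (32/2)·8.500²·sin(360°/32) = 225.52 mm²); the cylinder at (16, -1) does not reach this height (z outside [14, 33]); the cone at (8.5, 5.5) is absent (z outside [2, 12]); Taking the union: only the r=8.5 cylinder is present, so the union is just that shape — area = 225.52 mm²; the sphere at (-0.5, -2.5) is not intersected at this z (|z−center|=12.820 > r=7); Combining (union): only that combined region is present, so the union is just that shape — area = 225.52 mm². So its area = 225.52 mm². Layer 33 is larger (305.96 vs 225.52 mm²).

layer 33 (z = 7.92 mm)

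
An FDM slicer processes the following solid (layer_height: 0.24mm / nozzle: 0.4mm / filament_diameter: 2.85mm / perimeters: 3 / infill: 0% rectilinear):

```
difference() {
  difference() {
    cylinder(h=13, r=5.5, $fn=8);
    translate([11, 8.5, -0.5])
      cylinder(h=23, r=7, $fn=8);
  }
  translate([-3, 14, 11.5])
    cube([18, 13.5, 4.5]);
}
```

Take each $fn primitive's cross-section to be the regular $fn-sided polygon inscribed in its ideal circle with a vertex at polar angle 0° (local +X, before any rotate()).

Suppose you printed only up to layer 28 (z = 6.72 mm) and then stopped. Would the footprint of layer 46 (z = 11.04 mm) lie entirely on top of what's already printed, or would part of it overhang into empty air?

Compare the two slices. At z = 6.72: the r=5.5 cylinder contributes a regular 8-gon of circumradius 5.5 (area = (8/2)·5.500²·sin(360°/8) = 85.56 mm²); the cylinder at (11, 8.5): section is a regular 8-gon, circumradius r=7 (area = (8/2)·7.000²·sin(360°/8) = 138.59 mm²); Taking the first minus the rest: starting from the r=5.5 cylinder (85.56 mm²), the r=7 cylinder at (11, 8.5) misses the remaining region (no effect) — area = 85.56 mm²; the cube at (-3, 14) is absent (z outside [11.5, 16]); Taking the first minus the rest: none of the subtracted shapes is present at this height, so that combined region is unchanged — area = 85.56 mm². At z = 11.04: the cylinder: section is a regular 8-gon, circumradius r=5.5 (area = (8/2)·5.500²·sin(360°/8) = 85.56 mm²); the r=7 cylinder at (11, 8.5) gives a regular 8-gon of circumradius 7 (constant along its height) (area = (8/2)·7.000²·sin(360°/8) = 138.59 mm²); Taking the first minus the rest: starting from the r=5.5 cylinder (85.56 mm²), the r=7 cylinder at (11, 8.5) misses the remaining region (no effect) — area = 85.56 mm²; the cube at (-3, 14) is absent (z outside [11.5, 16]); After the difference (first − rest): none of the subtracted shapes is present at this height, so that combined region is unchanged — area = 85.56 mm². Checking containment: the cross-section at z = 11.04 is a subset of the cross-section at z = 6.72.

entirely on top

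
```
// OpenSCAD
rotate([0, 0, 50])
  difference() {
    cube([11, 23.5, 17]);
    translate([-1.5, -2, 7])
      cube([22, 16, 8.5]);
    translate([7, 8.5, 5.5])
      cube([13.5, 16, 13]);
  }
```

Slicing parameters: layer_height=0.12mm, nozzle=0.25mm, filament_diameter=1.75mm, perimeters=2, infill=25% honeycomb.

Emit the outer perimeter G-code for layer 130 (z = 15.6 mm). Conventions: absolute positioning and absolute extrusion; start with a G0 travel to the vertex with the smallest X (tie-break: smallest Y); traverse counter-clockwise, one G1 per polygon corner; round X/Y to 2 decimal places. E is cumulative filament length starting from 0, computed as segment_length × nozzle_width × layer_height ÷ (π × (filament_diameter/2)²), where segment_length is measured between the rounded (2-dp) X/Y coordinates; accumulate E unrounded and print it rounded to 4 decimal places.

At z = 15.6 mm: the cube is present — its section is the full 11×23.5 rectangle; the cube at (-1.5, -2) is absent (z outside [7, 15.5]); the cube at (7, 8.5) is present — its section is the full 13.5×16 rectangle; Taking the first minus the rest: starting from the 11×23.5 cube, the 13.5×16 cube at (7, 8.5) partially overlaps it — only the 60.00 mm² overlap (of its 216.00 mm²) is removed, clipping the outline — 1 connected region; (rotated 50° about Z; rotation is an isometry so areas/perimeters/island counts are preserved). The outline is a single polygon with 6 vertices. Extrusion per mm of travel: 0.25 × 0.12 / (π × 0.875²) = 0.012473. Accumulating E over each segment gives final E = 0.8605.

G0 X-18.00 Y15.11 Z15.60
G1 X0.00 Y0.00 E0.2931
G1 X7.07 Y8.43 E0.4303
G1 X0.56 Y13.89 E0.5363
G1 X-2.01 Y10.83 E0.5862
G1 X-13.50 Y20.47 E0.7732
G1 X-18.00 Y15.11 E0.8605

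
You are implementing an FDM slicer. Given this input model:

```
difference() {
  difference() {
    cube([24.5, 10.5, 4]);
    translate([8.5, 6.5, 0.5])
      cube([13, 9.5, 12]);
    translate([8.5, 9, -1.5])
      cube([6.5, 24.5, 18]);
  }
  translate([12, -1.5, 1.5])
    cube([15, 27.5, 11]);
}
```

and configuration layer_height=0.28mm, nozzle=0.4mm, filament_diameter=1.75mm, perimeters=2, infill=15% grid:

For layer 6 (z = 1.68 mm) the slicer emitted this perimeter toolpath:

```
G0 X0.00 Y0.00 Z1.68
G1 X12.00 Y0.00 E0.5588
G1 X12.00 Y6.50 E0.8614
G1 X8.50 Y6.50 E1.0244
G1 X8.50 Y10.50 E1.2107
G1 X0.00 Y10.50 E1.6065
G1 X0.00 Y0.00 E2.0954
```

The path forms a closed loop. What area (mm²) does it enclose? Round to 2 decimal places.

112.00 mm²

Apply the shoelace formula to the sequence of (X, Y) vertices; enclosed area = 112.00 mm².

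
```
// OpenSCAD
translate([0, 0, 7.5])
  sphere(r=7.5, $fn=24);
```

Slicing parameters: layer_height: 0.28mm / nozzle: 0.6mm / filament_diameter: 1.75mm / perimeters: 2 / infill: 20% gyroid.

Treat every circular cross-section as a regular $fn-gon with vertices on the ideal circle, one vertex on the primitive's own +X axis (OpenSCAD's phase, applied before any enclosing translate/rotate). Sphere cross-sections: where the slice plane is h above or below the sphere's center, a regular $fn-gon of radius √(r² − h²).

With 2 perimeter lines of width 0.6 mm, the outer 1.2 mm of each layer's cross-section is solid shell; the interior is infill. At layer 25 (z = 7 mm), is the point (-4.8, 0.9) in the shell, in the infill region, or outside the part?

At z = 7 mm: the r=7.5 sphere contributes a regular 24-gon of circumradius √(7.5²−0.5²) = 7.483. Overall, the cross-section is a single solid region. The nearest boundary edge runs (-7.23, 1.94)→(-7.48, 0.00); distance from the point to it = 2.54 mm. The point is inside the cross-section and 2.54 mm from the nearest boundary — more than the 1.2 mm shell width (2 × 0.6), so it's in the infill interior.

infill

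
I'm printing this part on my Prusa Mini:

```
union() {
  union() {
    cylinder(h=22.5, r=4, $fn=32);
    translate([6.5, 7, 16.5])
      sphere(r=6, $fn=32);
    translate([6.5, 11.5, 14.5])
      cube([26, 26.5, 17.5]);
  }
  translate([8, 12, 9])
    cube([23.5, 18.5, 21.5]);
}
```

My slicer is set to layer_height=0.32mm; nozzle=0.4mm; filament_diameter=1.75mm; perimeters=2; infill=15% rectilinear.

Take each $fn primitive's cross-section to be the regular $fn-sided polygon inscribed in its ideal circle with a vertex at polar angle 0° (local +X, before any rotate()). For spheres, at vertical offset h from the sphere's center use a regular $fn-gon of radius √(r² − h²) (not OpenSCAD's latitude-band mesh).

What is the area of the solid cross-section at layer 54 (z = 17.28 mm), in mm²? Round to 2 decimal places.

845.00 mm²

At z = 17.28 mm: the r=4 cylinder gives a regular 32-gon of circumradius 4 (constant along its height) (area = (32/2)·4.000²·sin(360°/32) = 49.94 mm²); the sphere at (6.5, 7): section is a regular 32-gon, circumradius = √(r²−h²) = √(6²−0.78²) = 5.949 (area = (32/2)·5.949²·sin(360°/32) = 110.47 mm²); the 26×26.5 cube at (6.5, 11.5) contributes its full rectangle (area 689.00 mm²); Merging all regions: the regions partially overlap — summed areas 849.42 mm² minus the doubly-counted overlap 4.42 mm² gives 845.00 mm² — area = 845.00 mm²; the cube at (8, 12) is present — its section is the full 23.5×18.5 rectangle (area 434.75 mm²); Merging all regions: the 23.5×18.5 cube at (8, 12) lies entirely inside the result so far, so the union is just the result so far — area = 845.00 mm². Overall, the cross-section is a single solid region. Net area = 845.00 mm².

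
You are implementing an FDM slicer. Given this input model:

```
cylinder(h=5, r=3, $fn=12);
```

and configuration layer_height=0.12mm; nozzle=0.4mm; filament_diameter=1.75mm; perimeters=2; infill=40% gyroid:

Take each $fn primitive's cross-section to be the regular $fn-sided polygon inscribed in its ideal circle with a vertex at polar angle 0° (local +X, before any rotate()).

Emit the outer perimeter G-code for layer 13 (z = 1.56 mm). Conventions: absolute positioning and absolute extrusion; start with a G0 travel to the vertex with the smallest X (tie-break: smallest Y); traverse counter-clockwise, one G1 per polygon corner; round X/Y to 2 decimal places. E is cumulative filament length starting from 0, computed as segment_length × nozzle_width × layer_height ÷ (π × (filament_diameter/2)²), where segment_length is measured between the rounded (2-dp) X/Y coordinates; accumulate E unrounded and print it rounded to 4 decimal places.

At z = 1.56 mm: the r=3 cylinder gives a regular 12-gon of circumradius 3 (constant along its height). The outline is a single polygon with 12 vertices. Extrusion per mm of travel: 0.4 × 0.12 / (π × 0.875²) = 0.019956. Accumulating E over each segment gives final E = 0.3720.

G0 X-3.00 Y0.00 Z1.56
G1 X-2.60 Y-1.50 E0.0310
G1 X-1.50 Y-2.60 E0.0620
G1 X0.00 Y-3.00 E0.0930
G1 X1.50 Y-2.60 E0.1240
G1 X2.60 Y-1.50 E0.1550
G1 X3.00 Y0.00 E0.1860
G1 X2.60 Y1.50 E0.2170
G1 X1.50 Y2.60 E0.2480
G1 X0.00 Y3.00 E0.2790
G1 X-1.50 Y2.60 E0.3100
G1 X-2.60 Y1.50 E0.3410
G1 X-3.00 Y0.00 E0.3720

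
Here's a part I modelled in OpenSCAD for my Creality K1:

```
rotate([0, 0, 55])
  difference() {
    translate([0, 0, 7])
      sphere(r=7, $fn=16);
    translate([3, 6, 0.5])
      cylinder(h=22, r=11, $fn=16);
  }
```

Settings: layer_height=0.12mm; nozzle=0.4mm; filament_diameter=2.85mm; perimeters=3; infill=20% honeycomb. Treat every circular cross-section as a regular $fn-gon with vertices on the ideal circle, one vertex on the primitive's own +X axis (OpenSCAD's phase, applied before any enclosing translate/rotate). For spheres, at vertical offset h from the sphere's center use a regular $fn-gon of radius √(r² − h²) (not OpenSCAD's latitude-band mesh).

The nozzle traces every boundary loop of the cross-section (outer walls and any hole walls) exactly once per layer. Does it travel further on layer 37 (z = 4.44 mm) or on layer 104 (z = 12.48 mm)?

layer 37 (z = 4.44 mm)

Layer 37 (z = 4.44): the r=7 sphere slices to a regular 16-gon of circumradius 6.515 (√(r²−h²) with h=2.56 from center) (perimeter = 2·16·6.515·sin(180°/16) = 40.67 mm); the r=11 cylinder at (3, 6) contributes a regular 16-gon of circumradius 11 (perimeter = 2·16·11.000·sin(180°/16) = 68.67 mm); Taking the first minus the rest: starting from the r=7 sphere, the r=11 cylinder at (3, 6) partially overlaps it — only the 109.15 mm² overlap (of its 370.44 mm²) is removed, clipping the outline — boundary = 28.67 mm; (rotated 55° about Z; rotation is an isometry so areas/perimeters/island counts are preserved). So its perimeter = 28.67 mm. Layer 104 (z = 12.48): the sphere: section is a regular 16-gon, circumradius = √(r²−h²) = √(7²−5.48²) = 4.355 (perimeter = 2·16·4.355·sin(180°/16) = 27.19 mm); the cylinder at (3, 6): section is a regular 16-gon, circumradius r=11 (perimeter = 2·16·11.000·sin(180°/16) = 68.67 mm); Taking the first minus the rest: starting from the r=7 sphere, the r=11 cylinder at (3, 6) partially overlaps it — only the 57.79 mm² overlap (of its 370.44 mm²) is removed, clipping the outline — boundary = 4.79 mm; (rotated 55° about Z; rotation is an isometry so areas/perimeters/island counts are preserved). So its perimeter = 4.79 mm. Layer 37 is larger (28.67 vs 4.79 mm).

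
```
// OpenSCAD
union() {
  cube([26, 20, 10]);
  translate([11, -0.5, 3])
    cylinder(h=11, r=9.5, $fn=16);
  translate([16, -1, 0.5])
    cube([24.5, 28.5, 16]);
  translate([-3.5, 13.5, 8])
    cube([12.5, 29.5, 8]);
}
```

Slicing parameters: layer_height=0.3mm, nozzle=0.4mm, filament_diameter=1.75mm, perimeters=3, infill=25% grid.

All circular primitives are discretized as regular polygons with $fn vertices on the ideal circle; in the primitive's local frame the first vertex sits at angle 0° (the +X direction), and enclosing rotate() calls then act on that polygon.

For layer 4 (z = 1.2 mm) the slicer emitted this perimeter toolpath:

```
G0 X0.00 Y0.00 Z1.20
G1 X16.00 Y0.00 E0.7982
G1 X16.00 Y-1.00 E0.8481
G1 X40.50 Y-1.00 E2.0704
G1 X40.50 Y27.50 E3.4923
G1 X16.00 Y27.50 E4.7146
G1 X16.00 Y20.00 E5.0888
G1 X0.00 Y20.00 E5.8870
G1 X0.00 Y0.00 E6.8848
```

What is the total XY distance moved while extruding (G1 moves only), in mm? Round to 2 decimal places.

Sum the Euclidean lengths of each G1 segment: total = 138.00 mm.

138.00 mm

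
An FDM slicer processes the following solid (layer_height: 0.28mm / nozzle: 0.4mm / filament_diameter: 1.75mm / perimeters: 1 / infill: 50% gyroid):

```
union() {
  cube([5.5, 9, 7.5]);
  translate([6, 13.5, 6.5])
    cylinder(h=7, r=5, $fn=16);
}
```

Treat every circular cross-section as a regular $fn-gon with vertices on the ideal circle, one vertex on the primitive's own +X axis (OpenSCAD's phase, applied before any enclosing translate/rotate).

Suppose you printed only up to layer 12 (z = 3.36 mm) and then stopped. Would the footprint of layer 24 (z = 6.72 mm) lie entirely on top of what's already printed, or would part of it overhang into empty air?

part overhangs

Compare the two slices. At z = 3.36: the cube is present — its section is the full 5.5×9 rectangle (area 49.50 mm²); the cylinder at (6, 13.5) does not reach this height (z outside [6.5, 13.5]); Merging all regions: only the 5.5×9 cube is present, so the union is just that shape — area = 49.50 mm². At z = 6.72: the 5.5×9 cube contributes its full rectangle (area 49.50 mm²); the r=5 cylinder at (6, 13.5) gives a regular 16-gon of circumradius 5 (constant along its height) (area = (16/2)·5.000²·sin(360°/16) = 76.54 mm²); Taking the union: the regions partially overlap — summed areas 126.04 mm² minus the doubly-counted overlap 0.38 mm² gives 125.66 mm² — area = 125.66 mm². Checking containment: at z = 6.72 the cross-section extends beyond the z = 3.36 cross-section by about 76.16 mm².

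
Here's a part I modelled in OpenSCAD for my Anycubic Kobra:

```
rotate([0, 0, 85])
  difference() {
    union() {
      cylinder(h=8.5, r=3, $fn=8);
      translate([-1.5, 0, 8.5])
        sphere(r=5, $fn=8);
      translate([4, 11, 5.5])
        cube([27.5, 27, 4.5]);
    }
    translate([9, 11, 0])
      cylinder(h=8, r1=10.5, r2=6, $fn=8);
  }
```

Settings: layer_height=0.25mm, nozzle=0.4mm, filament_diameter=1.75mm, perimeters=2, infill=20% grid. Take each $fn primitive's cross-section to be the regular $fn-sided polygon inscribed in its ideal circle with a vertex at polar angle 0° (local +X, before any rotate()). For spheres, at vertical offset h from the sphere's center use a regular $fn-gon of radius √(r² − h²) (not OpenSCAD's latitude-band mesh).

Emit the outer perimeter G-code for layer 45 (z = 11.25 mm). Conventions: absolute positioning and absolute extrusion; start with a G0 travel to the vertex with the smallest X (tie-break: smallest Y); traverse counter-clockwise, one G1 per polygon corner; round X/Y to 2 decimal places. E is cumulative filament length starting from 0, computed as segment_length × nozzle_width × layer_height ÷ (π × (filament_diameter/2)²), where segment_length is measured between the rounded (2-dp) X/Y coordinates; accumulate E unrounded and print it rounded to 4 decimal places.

G0 X-4.29 Y-1.13 Z11.25
G1 X-3.33 Y-4.18 E0.1329
G1 X-0.49 Y-5.65 E0.2659
G1 X2.55 Y-4.69 E0.3984
G1 X4.03 Y-1.86 E0.5312
G1 X3.07 Y1.19 E0.6641
G1 X0.23 Y2.67 E0.7973
G1 X-2.81 Y1.70 E0.9300
G1 X-4.29 Y-1.13 E1.0627

At z = 11.25 mm: the cylinder is absent (z outside [0, 8.5]); the r=5 sphere at (-1.5, 0) contributes a regular 8-gon of circumradius √(5²−2.75²) = 4.176; the cube at (4, 11) is not intersected at this z (z outside [5.5, 10]); Combining (union): only the r=5 sphere at (-1.5, 0) is present, so the union is just that shape — 1 connected region; the cone at (9, 11) does not reach this height (z outside [0, 8]); Taking the first minus the rest: none of the subtracted shapes is present at this height, so that combined region is unchanged — 1 connected region; (rotated 85° about Z; rotation is an isometry so areas/perimeters/island counts are preserved). The outline is a single polygon with 8 vertices. Extrusion per mm of travel: 0.4 × 0.25 / (π × 0.875²) = 0.041575. Accumulating E over each segment gives final E = 1.0627.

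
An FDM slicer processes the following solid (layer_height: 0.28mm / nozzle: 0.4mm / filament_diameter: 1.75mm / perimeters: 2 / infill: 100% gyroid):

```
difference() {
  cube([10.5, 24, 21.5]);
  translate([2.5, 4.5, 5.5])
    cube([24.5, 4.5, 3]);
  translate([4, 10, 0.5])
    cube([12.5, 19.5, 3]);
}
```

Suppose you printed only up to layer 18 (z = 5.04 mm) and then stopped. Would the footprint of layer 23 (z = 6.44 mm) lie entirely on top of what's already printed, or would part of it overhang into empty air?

entirely on top

Compare the two slices. At z = 5.04: the 10.5×24 cube contributes its full rectangle (area 252.00 mm²); the cube at (2.5, 4.5) is not intersected at this z (z outside [5.5, 8.5]); the cube at (4, 10) is absent (z outside [0.5, 3.5]); Taking the first minus the rest: none of the subtracted shapes is present at this height, so the 10.5×24 cube is unchanged — area = 252.00 mm². At z = 6.44: the cube is present — its section is the full 10.5×24 rectangle (area 252.00 mm²); the 24.5×4.5 cube at (2.5, 4.5) contributes its full rectangle (area 110.25 mm²); the cube at (4, 10) does not reach this height (z outside [0.5, 3.5]); Subtracting the remaining from the first: starting from the 10.5×24 cube (252.00 mm²), the 24.5×4.5 cube at (2.5, 4.5) partially overlaps it — only the 36.00 mm² overlap (of its 110.25 mm²) is removed, clipping the outline — area = 216.00 mm². Checking containment: the cross-section at z = 6.44 is a subset of the cross-section at z = 5.04.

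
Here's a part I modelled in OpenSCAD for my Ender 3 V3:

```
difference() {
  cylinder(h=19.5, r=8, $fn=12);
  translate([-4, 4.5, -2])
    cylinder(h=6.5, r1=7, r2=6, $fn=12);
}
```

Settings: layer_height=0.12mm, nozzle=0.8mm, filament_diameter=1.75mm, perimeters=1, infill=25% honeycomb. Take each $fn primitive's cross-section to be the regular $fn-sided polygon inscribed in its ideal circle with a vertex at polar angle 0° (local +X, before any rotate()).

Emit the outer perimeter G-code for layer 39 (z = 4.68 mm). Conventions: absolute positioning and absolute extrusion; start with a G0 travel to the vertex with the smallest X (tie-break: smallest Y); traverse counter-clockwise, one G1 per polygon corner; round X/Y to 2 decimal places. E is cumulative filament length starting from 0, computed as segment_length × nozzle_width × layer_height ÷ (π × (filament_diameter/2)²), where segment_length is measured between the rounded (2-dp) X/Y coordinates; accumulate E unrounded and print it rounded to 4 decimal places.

G0 X-8.00 Y0.00 Z4.68
G1 X-6.93 Y-4.00 E0.1653
G1 X-4.00 Y-6.93 E0.3306
G1 X0.00 Y-8.00 E0.4959
G1 X4.00 Y-6.93 E0.6612
G1 X6.93 Y-4.00 E0.8265
G1 X8.00 Y0.00 E0.9918
G1 X6.93 Y4.00 E1.1571
G1 X4.00 Y6.93 E1.3225
G1 X0.00 Y8.00 E1.4877
G1 X-4.00 Y6.93 E1.6530
G1 X-6.93 Y4.00 E1.8184
G1 X-8.00 Y0.00 E1.9836

At z = 4.68 mm: the r=8 cylinder gives a regular 12-gon of circumradius 8 (constant along its height); the cone at (-4, 4.5) is not intersected at this z (z outside [-2, 4.5]); Taking the first minus the rest: none of the subtracted shapes is present at this height, so the r=8 cylinder is unchanged — 1 connected region. The outline is a single polygon with 12 vertices. Extrusion per mm of travel: 0.8 × 0.12 / (π × 0.875²) = 0.039912. Accumulating E over each segment gives final E = 1.9836.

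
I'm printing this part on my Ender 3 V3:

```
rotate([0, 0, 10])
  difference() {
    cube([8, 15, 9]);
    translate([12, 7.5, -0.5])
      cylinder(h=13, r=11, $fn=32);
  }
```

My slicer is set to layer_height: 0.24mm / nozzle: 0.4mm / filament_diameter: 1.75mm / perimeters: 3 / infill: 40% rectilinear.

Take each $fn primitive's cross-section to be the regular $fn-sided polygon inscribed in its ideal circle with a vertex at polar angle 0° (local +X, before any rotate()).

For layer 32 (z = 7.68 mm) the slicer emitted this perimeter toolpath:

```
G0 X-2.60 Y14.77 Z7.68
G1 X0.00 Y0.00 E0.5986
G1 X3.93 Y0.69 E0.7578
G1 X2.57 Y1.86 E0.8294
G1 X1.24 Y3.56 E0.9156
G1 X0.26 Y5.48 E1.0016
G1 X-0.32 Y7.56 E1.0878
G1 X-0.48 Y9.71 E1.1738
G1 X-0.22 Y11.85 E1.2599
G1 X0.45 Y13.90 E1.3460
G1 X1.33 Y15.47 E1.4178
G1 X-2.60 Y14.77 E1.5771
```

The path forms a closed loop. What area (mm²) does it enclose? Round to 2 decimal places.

29.44 mm²

Apply the shoelace formula to the sequence of (X, Y) vertices; enclosed area = 29.44 mm².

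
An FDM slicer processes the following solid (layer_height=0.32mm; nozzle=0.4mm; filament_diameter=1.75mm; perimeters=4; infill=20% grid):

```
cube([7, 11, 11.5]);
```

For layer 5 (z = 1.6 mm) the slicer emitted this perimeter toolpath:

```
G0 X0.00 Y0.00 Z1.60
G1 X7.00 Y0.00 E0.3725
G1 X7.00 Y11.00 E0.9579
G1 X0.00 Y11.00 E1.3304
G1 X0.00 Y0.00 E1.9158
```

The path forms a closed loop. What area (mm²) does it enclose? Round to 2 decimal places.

77.00 mm²

Apply the shoelace formula to the sequence of (X, Y) vertices; enclosed area = 77.00 mm².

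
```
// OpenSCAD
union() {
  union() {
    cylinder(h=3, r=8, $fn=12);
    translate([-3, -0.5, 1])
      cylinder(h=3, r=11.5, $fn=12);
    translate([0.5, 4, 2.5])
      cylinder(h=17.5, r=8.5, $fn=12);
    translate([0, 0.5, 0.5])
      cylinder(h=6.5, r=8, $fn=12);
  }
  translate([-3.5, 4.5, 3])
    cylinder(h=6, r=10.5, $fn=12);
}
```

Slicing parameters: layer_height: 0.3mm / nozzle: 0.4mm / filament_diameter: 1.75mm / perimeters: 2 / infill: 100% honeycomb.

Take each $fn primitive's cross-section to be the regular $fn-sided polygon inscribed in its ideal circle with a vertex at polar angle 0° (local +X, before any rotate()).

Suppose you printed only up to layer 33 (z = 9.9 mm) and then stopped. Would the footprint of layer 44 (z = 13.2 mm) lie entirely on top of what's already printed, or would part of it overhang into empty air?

Compare the two slices. At z = 9.9: the cylinder is absent (z outside [0, 3]); the cylinder at (-3, -0.5) is not intersected at this z (z outside [1, 4]); the r=8.5 cylinder at (0.5, 4) gives a regular 12-gon of circumradius 8.5 (constant along its height) (area = (12/2)·8.500²·sin(360°/12) = 216.75 mm²); the cylinder at (0, 0.5) is not intersected at this z (z outside [0.5, 7]); Combining (union): only the r=8.5 cylinder at (0.5, 4) is present, so the union is just that shape — area = 216.75 mm²; the cylinder at (-3.5, 4.5) is absent (z outside [3, 9]); Taking the union: only that combined region is present, so the union is just that shape — area = 216.75 mm². At z = 13.2: the cylinder does not reach this height (z outside [0, 3]); the cylinder at (-3, -0.5) is absent (z outside [1, 4]); the r=8.5 cylinder at (0.5, 4) contributes a regular 12-gon of circumradius 8.5 (area = (12/2)·8.500²·sin(360°/12) = 216.75 mm²); the cylinder at (0, 0.5) is absent (z outside [0.5, 7]); Taking the union: only the r=8.5 cylinder at (0.5, 4) is present, so the union is just that shape — area = 216.75 mm²; the cylinder at (-3.5, 4.5) is not intersected at this z (z outside [3, 9]); Merging all regions: only that combined region is present, so the union is just that shape — area = 216.75 mm². Checking containment: the cross-section at z = 13.2 is a subset of the cross-section at z = 9.9.

entirely on top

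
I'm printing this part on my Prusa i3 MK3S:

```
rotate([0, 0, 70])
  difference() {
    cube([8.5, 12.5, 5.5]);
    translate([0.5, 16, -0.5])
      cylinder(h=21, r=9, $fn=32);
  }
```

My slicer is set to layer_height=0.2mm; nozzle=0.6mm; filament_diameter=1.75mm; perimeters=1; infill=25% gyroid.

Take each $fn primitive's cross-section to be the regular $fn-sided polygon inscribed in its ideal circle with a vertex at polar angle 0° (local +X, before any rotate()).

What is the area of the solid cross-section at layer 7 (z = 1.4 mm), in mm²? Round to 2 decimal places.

At z = 1.4 mm: the cube is present — its section is the full 8.5×12.5 rectangle (area 106.25 mm²); the r=9 cylinder at (0.5, 16) gives a regular 32-gon of circumradius 9 (constant along its height) (area = (32/2)·9.000²·sin(360°/32) = 252.84 mm²); Subtracting the remaining from the first: starting from the 8.5×12.5 cube (106.25 mm²), the r=9 cylinder at (0.5, 16) partially overlaps it — only the 35.29 mm² overlap (of its 252.84 mm²) is removed, clipping the outline — area = 70.96 mm²; (whole slice rotated 70° about Z — lengths, areas and connectivity unchanged). Overall, the cross-section is a single solid region. Net area = 70.96 mm².

70.96 mm²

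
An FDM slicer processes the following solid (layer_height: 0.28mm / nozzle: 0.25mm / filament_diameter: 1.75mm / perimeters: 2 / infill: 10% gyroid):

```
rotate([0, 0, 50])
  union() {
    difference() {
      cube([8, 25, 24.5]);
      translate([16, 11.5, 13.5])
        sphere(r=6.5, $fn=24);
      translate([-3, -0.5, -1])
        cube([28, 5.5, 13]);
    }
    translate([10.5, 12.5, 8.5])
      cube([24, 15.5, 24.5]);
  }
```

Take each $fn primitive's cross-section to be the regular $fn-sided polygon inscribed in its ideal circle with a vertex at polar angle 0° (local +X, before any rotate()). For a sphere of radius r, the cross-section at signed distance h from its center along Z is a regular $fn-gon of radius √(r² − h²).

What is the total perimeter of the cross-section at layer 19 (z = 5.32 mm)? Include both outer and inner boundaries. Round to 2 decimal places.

56.00 mm

At z = 5.32 mm: the 8×25 cube contributes its full rectangle (perimeter 66.00 mm); the sphere at (16, 11.5) is not intersected at this z (|z−center|=8.180 > r=6.5); the 28×5.5 cube at (-3, -0.5) contributes its full rectangle (perimeter 67.00 mm); Taking the first minus the rest: starting from the 8×25 cube, the 28×5.5 cube at (-3, -0.5) partially overlaps it — only the 40.00 mm² overlap (of its 154.00 mm²) is removed, clipping the outline — boundary = 56.00 mm; the cube at (10.5, 12.5) does not reach this height (z outside [8.5, 33]); Taking the union: only the result so far is present, so the union is just that shape — boundary = 56.00 mm; (whole slice rotated 50° about Z — lengths, areas and connectivity unchanged). Overall, the cross-section is a single solid region. Total boundary length (outer) = 56.00 mm.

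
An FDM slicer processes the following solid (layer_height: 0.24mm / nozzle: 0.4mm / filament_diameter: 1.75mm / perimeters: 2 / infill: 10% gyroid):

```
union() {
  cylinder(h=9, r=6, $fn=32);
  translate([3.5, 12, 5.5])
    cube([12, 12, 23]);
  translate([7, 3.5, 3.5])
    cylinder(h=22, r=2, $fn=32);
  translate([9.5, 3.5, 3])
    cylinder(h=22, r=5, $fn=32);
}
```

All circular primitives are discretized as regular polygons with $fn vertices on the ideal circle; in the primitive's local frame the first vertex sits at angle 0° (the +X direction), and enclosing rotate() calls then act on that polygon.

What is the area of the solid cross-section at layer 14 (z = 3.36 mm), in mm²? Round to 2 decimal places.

188.04 mm²

At z = 3.36 mm: the cylinder: section is a regular 32-gon, circumradius r=6 (area = (32/2)·6.000²·sin(360°/32) = 112.37 mm²); the cube at (3.5, 12) is not intersected at this z (z outside [5.5, 28.5]); the cylinder at (7, 3.5) is not intersected at this z (z outside [3.5, 25.5]); the r=5 cylinder at (9.5, 3.5) gives a regular 32-gon of circumradius 5 (constant along its height) (area = (32/2)·5.000²·sin(360°/32) = 78.04 mm²); Combining (union): the regions partially overlap — summed areas 190.41 mm² minus the doubly-counted overlap 2.37 mm² gives 188.04 mm² — area = 188.04 mm². Overall, the cross-section is a single solid region. Net area = 188.04 mm².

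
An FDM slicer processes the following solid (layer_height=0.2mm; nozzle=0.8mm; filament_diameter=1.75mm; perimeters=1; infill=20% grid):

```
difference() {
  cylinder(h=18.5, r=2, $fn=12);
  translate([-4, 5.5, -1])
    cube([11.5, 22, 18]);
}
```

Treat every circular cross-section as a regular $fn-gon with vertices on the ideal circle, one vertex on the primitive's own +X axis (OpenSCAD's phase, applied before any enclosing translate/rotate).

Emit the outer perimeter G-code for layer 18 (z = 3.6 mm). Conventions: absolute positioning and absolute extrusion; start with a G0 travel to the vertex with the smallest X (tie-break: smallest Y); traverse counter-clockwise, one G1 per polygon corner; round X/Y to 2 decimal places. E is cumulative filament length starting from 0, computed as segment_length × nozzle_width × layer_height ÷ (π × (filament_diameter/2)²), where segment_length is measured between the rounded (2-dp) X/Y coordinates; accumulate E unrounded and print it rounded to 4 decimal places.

G0 X-2.00 Y0.00 Z3.60
G1 X-1.73 Y-1.00 E0.0689
G1 X-1.00 Y-1.73 E0.1376
G1 X0.00 Y-2.00 E0.2065
G1 X1.00 Y-1.73 E0.2754
G1 X1.73 Y-1.00 E0.3441
G1 X2.00 Y0.00 E0.4130
G1 X1.73 Y1.00 E0.4819
G1 X1.00 Y1.73 E0.5505
G1 X0.00 Y2.00 E0.6194
G1 X-1.00 Y1.73 E0.6883
G1 X-1.73 Y1.00 E0.7570
G1 X-2.00 Y0.00 E0.8259

At z = 3.6 mm: the r=2 cylinder contributes a regular 12-gon of circumradius 2; the 11.5×22 cube at (-4, 5.5) contributes its full rectangle; After the difference (first − rest): starting from the r=2 cylinder, the 11.5×22 cube at (-4, 5.5) misses the remaining region (no effect) — 1 connected region. The outline is a single polygon with 12 vertices. Extrusion per mm of travel: 0.8 × 0.2 / (π × 0.875²) = 0.066520. Accumulating E over each segment gives final E = 0.8259.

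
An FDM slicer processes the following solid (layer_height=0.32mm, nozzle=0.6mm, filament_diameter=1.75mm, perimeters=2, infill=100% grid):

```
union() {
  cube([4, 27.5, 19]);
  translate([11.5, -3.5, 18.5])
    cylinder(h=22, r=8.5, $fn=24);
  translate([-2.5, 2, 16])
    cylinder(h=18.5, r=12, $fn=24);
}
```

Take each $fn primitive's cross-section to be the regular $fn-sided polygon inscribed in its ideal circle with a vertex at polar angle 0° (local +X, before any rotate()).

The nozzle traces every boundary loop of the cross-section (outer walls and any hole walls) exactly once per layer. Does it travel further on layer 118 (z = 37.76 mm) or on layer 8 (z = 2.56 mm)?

layer 8 (z = 2.56 mm)

Layer 118 (z = 37.76): the cube is not intersected at this z (z outside [0, 19]); the r=8.5 cylinder at (11.5, -3.5) contributes a regular 24-gon of circumradius 8.5 (perimeter = 2·24·8.500·sin(180°/24) = 53.25 mm); the cylinder at (-2.5, 2) does not reach this height (z outside [16, 34.5]); Taking the union: only the r=8.5 cylinder at (11.5, -3.5) is present, so the union is just that shape — boundary = 53.25 mm. So its perimeter = 53.25 mm. Layer 8 (z = 2.56): the cube (footprint 4×27.5) is included at this height (perimeter 63.00 mm); the cylinder at (11.5, -3.5) is not intersected at this z (z outside [18.5, 40.5]); the cylinder at (-2.5, 2) does not reach this height (z outside [16, 34.5]); Taking the union: only the 4×27.5 cube is present, so the union is just that shape — boundary = 63.00 mm. So its perimeter = 63.00 mm. Layer 8 is larger (63.00 vs 53.25 mm).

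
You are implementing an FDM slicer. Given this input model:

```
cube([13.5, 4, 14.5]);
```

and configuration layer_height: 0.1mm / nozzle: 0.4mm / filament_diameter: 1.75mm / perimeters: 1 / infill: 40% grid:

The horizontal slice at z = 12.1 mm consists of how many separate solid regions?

1

At z = 12.1 mm: the cube (footprint 13.5×4) is included at this height. The result has 1 disconnected region.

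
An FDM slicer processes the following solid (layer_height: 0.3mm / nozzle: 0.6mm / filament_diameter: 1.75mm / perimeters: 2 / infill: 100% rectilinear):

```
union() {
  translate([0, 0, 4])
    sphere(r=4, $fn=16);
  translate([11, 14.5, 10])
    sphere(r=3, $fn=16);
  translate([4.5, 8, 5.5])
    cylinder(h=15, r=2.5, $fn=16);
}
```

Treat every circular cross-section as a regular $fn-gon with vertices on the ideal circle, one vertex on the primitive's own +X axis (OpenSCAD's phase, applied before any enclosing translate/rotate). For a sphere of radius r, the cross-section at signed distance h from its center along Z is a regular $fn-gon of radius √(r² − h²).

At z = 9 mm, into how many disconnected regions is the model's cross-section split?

2

At z = 9 mm: the sphere is not intersected at this z (|z−center|=5.000 > r=4); the r=3 sphere at (11, 14.5) contributes a regular 16-gon of circumradius √(3²−1²) = 2.828; the r=2.5 cylinder at (4.5, 8) gives a regular 16-gon of circumradius 2.5 (constant along its height); Merging all regions: the 2 present regions are separate (no shared area or edge), so areas and boundary lengths simply add and each stays a separate island — 2 connected regions. The result has 2 disconnected regions.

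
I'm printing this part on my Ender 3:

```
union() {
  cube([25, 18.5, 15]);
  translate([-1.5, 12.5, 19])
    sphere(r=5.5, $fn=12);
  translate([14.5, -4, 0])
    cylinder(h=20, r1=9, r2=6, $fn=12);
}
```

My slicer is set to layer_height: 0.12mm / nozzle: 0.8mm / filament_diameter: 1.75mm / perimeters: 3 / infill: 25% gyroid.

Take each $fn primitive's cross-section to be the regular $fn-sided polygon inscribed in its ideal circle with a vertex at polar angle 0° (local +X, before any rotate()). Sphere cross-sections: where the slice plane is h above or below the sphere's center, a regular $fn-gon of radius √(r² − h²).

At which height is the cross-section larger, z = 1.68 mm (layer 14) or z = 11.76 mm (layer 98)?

layer 14 (z = 1.68 mm)

Layer 14 (z = 1.68): the 25×18.5 cube contributes its full rectangle (area 462.50 mm²); the sphere at (-1.5, 12.5) does not reach this height (|z−center|=17.320 > r=5.5); the cone at (14.5, -4): at t=0.084 of its height the radius interpolates to r₁+(r₂−r₁)t = 8.748, giving a regular 12-gon of that circumradius (area = (12/2)·8.748²·sin(360°/12) = 229.58 mm²); Merging all regions: the regions partially overlap — summed areas 692.08 mm² minus the doubly-counted overlap 49.09 mm² gives 642.99 mm² — area = 642.99 mm². So its area = 642.99 mm². Layer 98 (z = 11.76): the cube is present — its section is the full 25×18.5 rectangle (area 462.50 mm²); the sphere at (-1.5, 12.5) is absent (|z−center|=7.240 > r=5.5); the cone at (14.5, -4) contributes a regular 12-gon of circumradius 7.236 (interpolated between r1=9 and r2=6 at t=0.588) (area = (12/2)·7.236²·sin(360°/12) = 157.08 mm²); Taking the union: the regions partially overlap — summed areas 619.58 mm² minus the doubly-counted overlap 25.05 mm² gives 594.53 mm² — area = 594.53 mm². So its area = 594.53 mm². Layer 14 is larger (642.99 vs 594.53 mm²).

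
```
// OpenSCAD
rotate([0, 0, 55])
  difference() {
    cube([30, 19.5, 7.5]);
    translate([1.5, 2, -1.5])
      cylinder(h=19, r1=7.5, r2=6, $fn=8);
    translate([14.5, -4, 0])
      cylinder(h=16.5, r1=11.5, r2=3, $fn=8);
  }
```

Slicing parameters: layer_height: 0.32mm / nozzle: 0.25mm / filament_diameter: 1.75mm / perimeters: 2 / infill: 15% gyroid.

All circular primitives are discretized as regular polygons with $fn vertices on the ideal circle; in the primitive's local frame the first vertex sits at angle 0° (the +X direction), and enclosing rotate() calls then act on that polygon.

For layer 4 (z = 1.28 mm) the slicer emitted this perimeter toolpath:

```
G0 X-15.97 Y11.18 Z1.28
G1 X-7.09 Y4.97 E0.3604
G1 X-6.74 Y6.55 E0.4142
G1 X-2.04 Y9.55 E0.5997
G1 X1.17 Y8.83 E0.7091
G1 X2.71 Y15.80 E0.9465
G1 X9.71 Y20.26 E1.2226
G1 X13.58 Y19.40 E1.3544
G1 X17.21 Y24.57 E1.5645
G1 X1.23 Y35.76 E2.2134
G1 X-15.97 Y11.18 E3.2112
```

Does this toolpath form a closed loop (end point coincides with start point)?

yes

Start point (G0): (-15.97, 11.18). End point (last G1): the path returns to the start — closed.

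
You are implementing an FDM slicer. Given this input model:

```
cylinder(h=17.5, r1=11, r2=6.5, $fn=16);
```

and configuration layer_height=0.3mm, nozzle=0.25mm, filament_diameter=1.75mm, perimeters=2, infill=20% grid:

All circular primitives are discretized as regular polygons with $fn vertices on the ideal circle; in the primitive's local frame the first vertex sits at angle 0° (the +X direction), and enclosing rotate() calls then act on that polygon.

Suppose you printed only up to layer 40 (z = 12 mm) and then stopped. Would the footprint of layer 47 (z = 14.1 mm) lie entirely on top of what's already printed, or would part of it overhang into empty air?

entirely on top

Compare the two slices. At z = 12: the cone contributes a regular 16-gon of circumradius 7.914 (interpolated between r1=11 and r2=6.5 at t=0.686) (area = (16/2)·7.914²·sin(360°/16) = 191.76 mm²). At z = 14.1: the cone contributes a regular 16-gon of circumradius 7.374 (interpolated between r1=11 and r2=6.5 at t=0.806) (area = (16/2)·7.374²·sin(360°/16) = 166.48 mm²). Checking containment: the cross-section at z = 14.1 is a subset of the cross-section at z = 12.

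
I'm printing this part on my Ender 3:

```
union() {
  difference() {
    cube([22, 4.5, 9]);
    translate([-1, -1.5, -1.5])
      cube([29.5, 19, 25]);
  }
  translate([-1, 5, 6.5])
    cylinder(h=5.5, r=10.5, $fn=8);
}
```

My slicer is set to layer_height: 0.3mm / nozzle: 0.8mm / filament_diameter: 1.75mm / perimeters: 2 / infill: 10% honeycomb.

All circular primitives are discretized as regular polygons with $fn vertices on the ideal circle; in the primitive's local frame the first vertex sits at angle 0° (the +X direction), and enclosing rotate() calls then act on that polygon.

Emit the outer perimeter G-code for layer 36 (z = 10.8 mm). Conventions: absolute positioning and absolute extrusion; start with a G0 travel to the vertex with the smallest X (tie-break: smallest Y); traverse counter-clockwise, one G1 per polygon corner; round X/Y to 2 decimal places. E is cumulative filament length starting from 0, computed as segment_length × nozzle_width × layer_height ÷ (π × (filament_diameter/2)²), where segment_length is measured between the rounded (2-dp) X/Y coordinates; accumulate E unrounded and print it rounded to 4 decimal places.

At z = 10.8 mm: the cube is absent (z outside [0, 9]); the cube at (-1, -1.5) (footprint 29.5×19) is included at this height; After the difference (first − rest): the first operand is absent here, so nothing remains; the r=10.5 cylinder at (-1, 5) contributes a regular 8-gon of circumradius 10.5; Merging all regions: only the r=10.5 cylinder at (-1, 5) is present, so the union is just that shape — 1 connected region. The outline is a single polygon with 8 vertices. Extrusion per mm of travel: 0.8 × 0.3 / (π × 0.875²) = 0.099780. Accumulating E over each segment gives final E = 6.4130.

G0 X-11.50 Y5.00 Z10.80
G1 X-8.42 Y-2.42 E0.8016
G1 X-1.00 Y-5.50 E1.6032
G1 X6.42 Y-2.42 E2.4049
G1 X9.50 Y5.00 E3.2065
G1 X6.42 Y12.42 E4.0081
G1 X-1.00 Y15.50 E4.8097
G1 X-8.42 Y12.42 E5.6113
G1 X-11.50 Y5.00 E6.4130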